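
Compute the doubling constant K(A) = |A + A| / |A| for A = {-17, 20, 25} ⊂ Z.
K = |A + A| / |A| = 6/3 = 2

Enumerate A + A = {a + b : a, b ∈ A}. With |A| = 3, there are |A|^2 = 9 ordered sum pairs; collecting distinct values, A + A = {-34, 3, 8, 40, 45, 50}, so |A + A| = 6. Thus K = 6/3 = 2. For comparison, the minimum possible |A + A| over all 3-element sets is 2·3 − 1 = 5 (so min K = 5/3), attained only by arithmetic progressions.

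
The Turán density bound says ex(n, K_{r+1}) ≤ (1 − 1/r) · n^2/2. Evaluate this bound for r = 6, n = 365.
Turán density bound = (5/6) · 365^2/2 = 666125/12 ≈ 55510.4167

Turán's theorem: ex(n, K_{r+1}) is achieved by the complete r-partite Turán graph T(n, r) with parts as balanced as possible, and is at most (1 − 1/r) · n^2/2. For r = 6, n = 365: the density bound is (5/6) · 133225/2 = 666125/12 ≈ 55510.4167. The integer-valued extremum is e(T(365, 6)) = 55510, which is strictly less than the density bound 666125/12 since 6 ∤ 365 (the parts of T(365, 6) cannot all be equal).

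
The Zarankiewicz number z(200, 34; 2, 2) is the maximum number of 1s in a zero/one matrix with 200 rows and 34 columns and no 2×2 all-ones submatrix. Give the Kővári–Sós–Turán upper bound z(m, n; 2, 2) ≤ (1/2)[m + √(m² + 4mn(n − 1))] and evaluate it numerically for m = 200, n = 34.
z(200, 34; 2, 2) ≤ (1/2)[200 + √(200² + 4·200·34·33)] = (1/2)[200 + √937600] = 584.1487

Kővári–Sós–Turán: let r_1, ..., r_200 be the row sums and z = Σ r_i the total number of 1s. Each pair of columns can share at most one row with both entries 1 (else a 2×2 all-ones block appears), so Σ_i C(r_i, 2) ≤ C(34, 2) = 561. By convexity Σ_i C(r_i, 2) ≥ 200·C(z/200, 2) = z(z − 200)/(2·200), giving z² − 200z − 200·34·33 ≤ 0 and hence z ≤ (1/2)[200 + √(40000 + 4·224400)] = (1/2)[200 + √937600] ≈ (1/2)(200 + 968.2975) = 584.1487.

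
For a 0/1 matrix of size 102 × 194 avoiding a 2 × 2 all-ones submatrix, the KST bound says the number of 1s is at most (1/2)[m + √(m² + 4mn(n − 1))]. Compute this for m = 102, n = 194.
z(102, 194; 2, 2) ≤ (1/2)[102 + √(102² + 4·102·194·193)] = (1/2)[102 + √15286740] = 2005.913

Kővári–Sós–Turán: let r_1, ..., r_102 be the row sums and z = Σ r_i the total number of 1s. Each pair of columns can share at most one row with both entries 1 (else a 2×2 all-ones block appears), so Σ_i C(r_i, 2) ≤ C(194, 2) = 18721. By convexity Σ_i C(r_i, 2) ≥ 102·C(z/102, 2) = z(z − 102)/(2·102), giving z² − 102z − 102·194·193 ≤ 0 and hence z ≤ (1/2)[102 + √(10404 + 4·3819084)] = (1/2)[102 + √15286740] ≈ (1/2)(102 + 3909.8261) = 2005.913.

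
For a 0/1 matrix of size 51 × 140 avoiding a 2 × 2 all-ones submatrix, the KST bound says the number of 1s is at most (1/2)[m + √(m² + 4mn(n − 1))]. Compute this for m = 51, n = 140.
z(51, 140; 2, 2) ≤ (1/2)[51 + √(51² + 4·51·140·139)] = (1/2)[51 + √3972441] = 1022.0492

Kővári–Sós–Turán: let r_1, ..., r_51 be the row sums and z = Σ r_i the total number of 1s. Each pair of columns can share at most one row with both entries 1 (else a 2×2 all-ones block appears), so Σ_i C(r_i, 2) ≤ C(140, 2) = 9730. By convexity Σ_i C(r_i, 2) ≥ 51·C(z/51, 2) = z(z − 51)/(2·51), giving z² − 51z − 51·140·139 ≤ 0 and hence z ≤ (1/2)[51 + √(2601 + 4·992460)] = (1/2)[51 + √3972441] ≈ (1/2)(51 + 1993.0983) = 1022.0492.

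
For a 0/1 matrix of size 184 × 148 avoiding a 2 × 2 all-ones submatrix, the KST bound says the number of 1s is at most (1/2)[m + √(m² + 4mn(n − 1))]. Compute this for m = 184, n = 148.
z(184, 148; 2, 2) ≤ (1/2)[184 + √(184² + 4·184·148·147)] = (1/2)[184 + √16046272] = 2094.8899

Kővári–Sós–Turán: let r_1, ..., r_184 be the row sums and z = Σ r_i the total number of 1s. Each pair of columns can share at most one row with both entries 1 (else a 2×2 all-ones block appears), so Σ_i C(r_i, 2) ≤ C(148, 2) = 10878. By convexity Σ_i C(r_i, 2) ≥ 184·C(z/184, 2) = z(z − 184)/(2·184), giving z² − 184z − 184·148·147 ≤ 0 and hence z ≤ (1/2)[184 + √(33856 + 4·4003104)] = (1/2)[184 + √16046272] ≈ (1/2)(184 + 4005.7798) = 2094.8899.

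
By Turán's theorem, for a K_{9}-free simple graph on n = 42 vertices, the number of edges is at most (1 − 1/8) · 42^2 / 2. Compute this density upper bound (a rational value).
Turán density bound = (7/8) · 42^2/2 = 3087/4 ≈ 771.75

Turán's theorem: ex(n, K_{r+1}) is achieved by the complete r-partite Turán graph T(n, r) with parts as balanced as possible, and is at most (1 − 1/r) · n^2/2. For r = 8, n = 42: the density bound is (7/8) · 1764/2 = 3087/4 ≈ 771.75. The integer-valued extremum is e(T(42, 8)) = 771, which is strictly less than the density bound 3087/4 since 8 ∤ 42 (the parts of T(42, 8) cannot all be equal).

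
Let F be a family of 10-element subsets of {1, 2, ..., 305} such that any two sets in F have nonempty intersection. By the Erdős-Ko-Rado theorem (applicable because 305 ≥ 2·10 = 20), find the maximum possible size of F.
max |F| = C(304, 9) = 54222992899492560

The Erdős-Ko-Rado theorem states: for n ≥ 2k, an intersecting family of k-subsets of an n-element set has size at most C(n − 1, k − 1), with equality for 'star' families {A ⊆ [n] : |A| = k, i ∈ A} (fix an element i). For n = 305, k = 10: C(304, 9) = 54222992899492560.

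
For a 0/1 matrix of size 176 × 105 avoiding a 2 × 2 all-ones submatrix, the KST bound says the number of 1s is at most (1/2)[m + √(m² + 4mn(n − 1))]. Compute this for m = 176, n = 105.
z(176, 105; 2, 2) ≤ (1/2)[176 + √(176² + 4·176·105·104)] = (1/2)[176 + √7718656] = 1477.1235

Kővári–Sós–Turán: let r_1, ..., r_176 be the row sums and z = Σ r_i the total number of 1s. Each pair of columns can share at most one row with both entries 1 (else a 2×2 all-ones block appears), so Σ_i C(r_i, 2) ≤ C(105, 2) = 5460. By convexity Σ_i C(r_i, 2) ≥ 176·C(z/176, 2) = z(z − 176)/(2·176), giving z² − 176z − 176·105·104 ≤ 0 and hence z ≤ (1/2)[176 + √(30976 + 4·1921920)] = (1/2)[176 + √7718656] ≈ (1/2)(176 + 2778.2469) = 1477.1235.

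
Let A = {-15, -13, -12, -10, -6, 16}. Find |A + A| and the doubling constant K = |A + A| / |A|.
K = |A + A| / |A| = 20/6 = 10/3

Enumerate A + A = {a + b : a, b ∈ A}. With |A| = 6, there are |A|^2 = 36 ordered sum pairs; collecting distinct values, A + A = {-30, -28, -27, -26, -25, -24, -23, -22, -21, -20, -19, -18, -16, -12, 1, 3, 4, 6, 10, 32}, so |A + A| = 20. Thus K = 20/6 = 10/3. For comparison, the minimum possible |A + A| over all 6-element sets is 2·6 − 1 = 11 (so min K = 11/6), attained only by arithmetic progressions.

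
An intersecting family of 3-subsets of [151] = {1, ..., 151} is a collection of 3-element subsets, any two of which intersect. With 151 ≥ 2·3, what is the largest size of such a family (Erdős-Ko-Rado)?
max |F| = C(150, 2) = 11175

Erdős-Ko-Rado (1961): when n ≥ 2k, max |F| = C(n−1, k−1). The bound is attained by the star {A : i ∈ A} for any fixed i ∈ [n]. Here C(151−1, 3−1) = C(150, 2) = 11175.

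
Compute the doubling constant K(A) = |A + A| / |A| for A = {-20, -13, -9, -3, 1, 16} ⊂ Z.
K = |A + A| / |A| = 20/6 = 10/3

Enumerate A + A = {a + b : a, b ∈ A}. With |A| = 6, there are |A|^2 = 36 ordered sum pairs; collecting distinct values, A + A = {-40, -33, -29, -26, -23, -22, -19, -18, -16, -12, -8, -6, -4, -2, 2, 3, 7, 13, 17, 32}, so |A + A| = 20. Thus K = 20/6 = 10/3. For comparison, the minimum possible |A + A| over all 6-element sets is 2·6 − 1 = 11 (so min K = 11/6), attained only by arithmetic progressions.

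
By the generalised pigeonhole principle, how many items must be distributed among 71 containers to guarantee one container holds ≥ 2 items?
n = (2 − 1)·71 + 1 = 72

By the generalised pigeonhole principle, to guarantee some box contains ≥ r objects we need more than (r − 1) · k objects total. Threshold: n = (r − 1) · k + 1. With r = 2 and k = 71: n = 1 · 71 + 1 = 71 + 1 = 72. For n = 71 = 1 · 71, we can put exactly 1 objects in every box, avoiding 2 in any single one — so 72 is tight.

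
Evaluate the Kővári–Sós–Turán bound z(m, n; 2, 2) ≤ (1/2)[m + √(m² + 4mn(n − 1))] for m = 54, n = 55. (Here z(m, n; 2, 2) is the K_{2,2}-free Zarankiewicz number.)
z(54, 55; 2, 2) ≤ (1/2)[54 + √(54² + 4·54·55·54)] = (1/2)[54 + √644436] = 428.3839

Kővári–Sós–Turán: let r_1, ..., r_54 be the row sums and z = Σ r_i the total number of 1s. Each pair of columns can share at most one row with both entries 1 (else a 2×2 all-ones block appears), so Σ_i C(r_i, 2) ≤ C(55, 2) = 1485. By convexity Σ_i C(r_i, 2) ≥ 54·C(z/54, 2) = z(z − 54)/(2·54), giving z² − 54z − 54·55·54 ≤ 0 and hence z ≤ (1/2)[54 + √(2916 + 4·160380)] = (1/2)[54 + √644436] ≈ (1/2)(54 + 802.7677) = 428.3839.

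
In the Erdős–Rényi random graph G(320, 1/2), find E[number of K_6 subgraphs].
E[# K_6] = C(320, 6) · (1/2)^C(6, 2) = 1422630723360 / 2^15 = 44457210105/1024 ≈ 43415244.243164

For each 6-subset S of vertices (there are C(320, 6) = 1422630723360 such S), let X_S = 1 if S induces a K_6 (all C(6, 2) = 15 edges present). Then P(X_S = 1) = (1/2)^15 = 1/32768. By linearity of expectation, E[# K_6] = C(320, 6) · (1/2)^15 = 1422630723360 / 32768 = 44457210105/1024 ≈ 43415244.243164.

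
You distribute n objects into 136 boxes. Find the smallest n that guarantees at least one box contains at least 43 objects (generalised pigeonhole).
n = (43 − 1)·136 + 1 = 5713

By the generalised pigeonhole principle, to guarantee some box contains ≥ r objects we need more than (r − 1) · k objects total. Threshold: n = (r − 1) · k + 1. With r = 43 and k = 136: n = 42 · 136 + 1 = 5712 + 1 = 5713. For n = 5712 = 42 · 136, we can put exactly 42 objects in every box, avoiding 43 in any single one — so 5713 is tight.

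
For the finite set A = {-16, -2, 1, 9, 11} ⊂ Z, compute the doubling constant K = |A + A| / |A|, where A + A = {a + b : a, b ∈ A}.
K = |A + A| / |A| = 15/5 = 3

Enumerate A + A = {a + b : a, b ∈ A}. With |A| = 5, there are |A|^2 = 25 ordered sum pairs; collecting distinct values, A + A = {-32, -18, -15, -7, -5, -4, -1, 2, 7, 9, 10, 12, 18, 20, 22}, so |A + A| = 15. Thus K = 15/5 = 3. For comparison, the minimum possible |A + A| over all 5-element sets is 2·5 − 1 = 9 (so min K = 9/5), attained only by arithmetic progressions.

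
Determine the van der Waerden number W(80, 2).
W(80, 2) = 80 + 1 = 81

A 2-term AP is any pair of integers, so a monochromatic 2-AP exists iff some colour is used at least twice. With 80 colours, the colouring i ↦ i on {1, ..., 80} uses each colour once, avoiding any monochromatic pair, so W(80, 2) > 80. For {1, ..., 81}, pigeonhole forces two integers of the same colour, which form a monochromatic 2-AP. Hence W(80, 2) = 81.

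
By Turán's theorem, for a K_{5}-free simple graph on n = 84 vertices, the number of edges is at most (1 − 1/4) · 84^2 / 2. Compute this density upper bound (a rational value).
Turán density bound = (3/4) · 84^2/2 = 2646

Turán's theorem: ex(n, K_{r+1}) is achieved by the complete r-partite Turán graph T(n, r) with parts as balanced as possible, and is at most (1 − 1/r) · n^2/2. For r = 4, n = 84: the density bound is (3/4) · 7056/2 = 2646. Since 4 ∣ 84, the Turán graph T(84, 4) has parts of equal size 21, and its edge count e(T(84, 4)) = 2646 attains the density bound exactly.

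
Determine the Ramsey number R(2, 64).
R(2, 64) = 64

R(2, k) = k for all k ≥ 2: in a 2-colouring of K_k, either some edge is red (a red K_2) or all edges are blue (a blue K_k). And K_{63} coloured all-blue has no blue K_64, so R(2, 64) > 63. Hence R(2, 64) = 64.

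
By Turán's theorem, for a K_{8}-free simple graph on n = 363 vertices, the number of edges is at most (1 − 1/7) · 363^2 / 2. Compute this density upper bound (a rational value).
Turán density bound = (6/7) · 363^2/2 = 395307/7 ≈ 56472.4286

Turán's theorem: ex(n, K_{r+1}) is achieved by the complete r-partite Turán graph T(n, r) with parts as balanced as possible, and is at most (1 − 1/r) · n^2/2. For r = 7, n = 363: the density bound is (6/7) · 131769/2 = 395307/7 ≈ 56472.4286. The integer-valued extremum is e(T(363, 7)) = 56472, which is strictly less than the density bound 395307/7 since 7 ∤ 363 (the parts of T(363, 7) cannot all be equal).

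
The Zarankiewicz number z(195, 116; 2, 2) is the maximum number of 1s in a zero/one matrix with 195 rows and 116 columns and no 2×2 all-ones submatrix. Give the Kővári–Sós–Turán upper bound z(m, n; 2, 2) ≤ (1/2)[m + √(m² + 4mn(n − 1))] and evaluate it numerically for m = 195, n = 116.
z(195, 116; 2, 2) ≤ (1/2)[195 + √(195² + 4·195·116·115)] = (1/2)[195 + √10443225] = 1713.299

Kővári–Sós–Turán: let r_1, ..., r_195 be the row sums and z = Σ r_i the total number of 1s. Each pair of columns can share at most one row with both entries 1 (else a 2×2 all-ones block appears), so Σ_i C(r_i, 2) ≤ C(116, 2) = 6670. By convexity Σ_i C(r_i, 2) ≥ 195·C(z/195, 2) = z(z − 195)/(2·195), giving z² − 195z − 195·116·115 ≤ 0 and hence z ≤ (1/2)[195 + √(38025 + 4·2601300)] = (1/2)[195 + √10443225] ≈ (1/2)(195 + 3231.5979) = 1713.299.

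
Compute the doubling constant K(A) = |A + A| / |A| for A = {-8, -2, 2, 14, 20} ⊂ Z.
K = |A + A| / |A| = 14/5

Enumerate A + A = {a + b : a, b ∈ A}. With |A| = 5, there are |A|^2 = 25 ordered sum pairs; collecting distinct values, A + A = {-16, -10, -6, -4, 0, 4, 6, 12, 16, 18, 22, 28, 34, 40}, so |A + A| = 14. Thus K = 14/5. For comparison, the minimum possible |A + A| over all 5-element sets is 2·5 − 1 = 9 (so min K = 9/5), attained only by arithmetic progressions.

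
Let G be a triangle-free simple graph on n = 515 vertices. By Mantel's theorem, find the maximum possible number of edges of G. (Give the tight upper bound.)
ex(515, K_3) = ⌊515^2/4⌋ = 66306

Mantel (1907): a triangle-free graph on n vertices has at most ⌊n^2/4⌋ edges, with equality for the complete bipartite graph K_{⌊n/2⌋, ⌈n/2⌉}. For n = 515: ⌊515^2/4⌋ = ⌊265225/4⌋ = 66306. The extremal graph is K_{257, 258}, which has 257·258 = 66306 edges.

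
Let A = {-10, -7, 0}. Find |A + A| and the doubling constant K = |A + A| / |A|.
K = |A + A| / |A| = 6/3 = 2

Enumerate A + A = {a + b : a, b ∈ A}. With |A| = 3, there are |A|^2 = 9 ordered sum pairs; collecting distinct values, A + A = {-20, -17, -14, -10, -7, 0}, so |A + A| = 6. Thus K = 6/3 = 2. For comparison, the minimum possible |A + A| over all 3-element sets is 2·3 − 1 = 5 (so min K = 5/3), attained only by arithmetic progressions.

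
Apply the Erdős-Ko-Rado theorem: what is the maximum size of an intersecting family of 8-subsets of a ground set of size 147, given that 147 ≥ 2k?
max |F| = C(146, 7) = 242451203280

Erdős-Ko-Rado (1961): when n ≥ 2k, max |F| = C(n−1, k−1). The bound is attained by the star {A : i ∈ A} for any fixed i ∈ [n]. Here C(147−1, 8−1) = C(146, 7) = 242451203280.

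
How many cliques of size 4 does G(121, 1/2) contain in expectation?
E[# K_4] = C(121, 4) · (1/2)^C(4, 2) = 8495410 / 2^6 = 4247705/32 = 132740.78125

For each 4-subset S of vertices (there are C(121, 4) = 8495410 such S), let X_S = 1 if S induces a K_4 (all C(4, 2) = 6 edges present). Then P(X_S = 1) = (1/2)^6 = 1/64. By linearity of expectation, E[# K_4] = C(121, 4) · (1/2)^6 = 8495410 / 64 = 4247705/32 = 132740.78125.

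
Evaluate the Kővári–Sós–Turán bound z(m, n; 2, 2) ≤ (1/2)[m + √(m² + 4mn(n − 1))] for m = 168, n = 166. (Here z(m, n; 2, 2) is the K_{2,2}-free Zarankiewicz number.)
z(168, 166; 2, 2) ≤ (1/2)[168 + √(168² + 4·168·166·165)] = (1/2)[168 + √18434304] = 2230.7594

Kővári–Sós–Turán: let r_1, ..., r_168 be the row sums and z = Σ r_i the total number of 1s. Each pair of columns can share at most one row with both entries 1 (else a 2×2 all-ones block appears), so Σ_i C(r_i, 2) ≤ C(166, 2) = 13695. By convexity Σ_i C(r_i, 2) ≥ 168·C(z/168, 2) = z(z − 168)/(2·168), giving z² − 168z − 168·166·165 ≤ 0 and hence z ≤ (1/2)[168 + √(28224 + 4·4601520)] = (1/2)[168 + √18434304] ≈ (1/2)(168 + 4293.5188) = 2230.7594.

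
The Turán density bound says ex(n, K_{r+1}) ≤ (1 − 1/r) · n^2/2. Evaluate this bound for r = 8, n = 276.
Turán density bound = (7/8) · 276^2/2 = 33327

Turán's theorem: ex(n, K_{r+1}) is achieved by the complete r-partite Turán graph T(n, r) with parts as balanced as possible, and is at most (1 − 1/r) · n^2/2. For r = 8, n = 276: the density bound is (7/8) · 76176/2 = 33327. The integer-valued extremum is e(T(276, 8)) = 33326, which is strictly less than the density bound 33327 since 8 ∤ 276 (the parts of T(276, 8) cannot all be equal).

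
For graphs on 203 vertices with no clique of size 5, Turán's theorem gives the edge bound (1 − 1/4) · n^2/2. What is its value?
Turán density bound = (3/4) · 203^2/2 = 123627/8 ≈ 15453.375

Turán's theorem: ex(n, K_{r+1}) is achieved by the complete r-partite Turán graph T(n, r) with parts as balanced as possible, and is at most (1 − 1/r) · n^2/2. For r = 4, n = 203: the density bound is (3/4) · 41209/2 = 123627/8 ≈ 15453.375. The integer-valued extremum is e(T(203, 4)) = 15453, which is strictly less than the density bound 123627/8 since 4 ∤ 203 (the parts of T(203, 4) cannot all be equal).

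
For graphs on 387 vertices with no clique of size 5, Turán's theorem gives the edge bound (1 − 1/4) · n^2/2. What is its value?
Turán density bound = (3/4) · 387^2/2 = 449307/8 ≈ 56163.375

Turán's theorem: ex(n, K_{r+1}) is achieved by the complete r-partite Turán graph T(n, r) with parts as balanced as possible, and is at most (1 − 1/r) · n^2/2. For r = 4, n = 387: the density bound is (3/4) · 149769/2 = 449307/8 ≈ 56163.375. The integer-valued extremum is e(T(387, 4)) = 56163, which is strictly less than the density bound 449307/8 since 4 ∤ 387 (the parts of T(387, 4) cannot all be equal).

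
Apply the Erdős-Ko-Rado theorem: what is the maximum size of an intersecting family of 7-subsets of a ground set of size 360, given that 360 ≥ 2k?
max |F| = C(359, 6) = 2850984183439

The Erdős-Ko-Rado theorem states: for n ≥ 2k, an intersecting family of k-subsets of an n-element set has size at most C(n − 1, k − 1), with equality for 'star' families {A ⊆ [n] : |A| = k, i ∈ A} (fix an element i). For n = 360, k = 7: C(359, 6) = 2850984183439.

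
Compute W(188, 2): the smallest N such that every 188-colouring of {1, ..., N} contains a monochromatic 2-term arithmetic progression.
W(188, 2) = 188 + 1 = 189

A 2-term AP is any pair of integers, so a monochromatic 2-AP exists iff some colour is used at least twice. With 188 colours, the colouring i ↦ i on {1, ..., 188} uses each colour once, avoiding any monochromatic pair, so W(188, 2) > 188. For {1, ..., 189}, pigeonhole forces two integers of the same colour, which form a monochromatic 2-AP. Hence W(188, 2) = 189.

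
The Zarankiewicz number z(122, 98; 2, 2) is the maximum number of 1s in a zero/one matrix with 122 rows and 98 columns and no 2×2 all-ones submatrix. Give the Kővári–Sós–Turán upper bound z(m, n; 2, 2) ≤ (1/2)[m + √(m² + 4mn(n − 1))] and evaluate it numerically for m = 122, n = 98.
z(122, 98; 2, 2) ≤ (1/2)[122 + √(122² + 4·122·98·97)] = (1/2)[122 + √4653812] = 1139.6348

Kővári–Sós–Turán: let r_1, ..., r_122 be the row sums and z = Σ r_i the total number of 1s. Each pair of columns can share at most one row with both entries 1 (else a 2×2 all-ones block appears), so Σ_i C(r_i, 2) ≤ C(98, 2) = 4753. By convexity Σ_i C(r_i, 2) ≥ 122·C(z/122, 2) = z(z − 122)/(2·122), giving z² − 122z − 122·98·97 ≤ 0 and hence z ≤ (1/2)[122 + √(14884 + 4·1159732)] = (1/2)[122 + √4653812] ≈ (1/2)(122 + 2157.2696) = 1139.6348.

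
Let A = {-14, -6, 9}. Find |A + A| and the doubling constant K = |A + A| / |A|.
K = |A + A| / |A| = 6/3 = 2

Enumerate A + A = {a + b : a, b ∈ A}. With |A| = 3, there are |A|^2 = 9 ordered sum pairs; collecting distinct values, A + A = {-28, -20, -12, -5, 3, 18}, so |A + A| = 6. Thus K = 6/3 = 2. For comparison, the minimum possible |A + A| over all 3-element sets is 2·3 − 1 = 5 (so min K = 5/3), attained only by arithmetic progressions.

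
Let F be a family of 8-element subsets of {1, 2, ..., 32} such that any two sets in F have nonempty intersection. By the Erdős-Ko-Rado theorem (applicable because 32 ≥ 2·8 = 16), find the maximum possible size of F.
max |F| = C(31, 7) = 2629575

Erdős-Ko-Rado (1961): when n ≥ 2k, max |F| = C(n−1, k−1). The bound is attained by the star {A : i ∈ A} for any fixed i ∈ [n]. Here C(32−1, 8−1) = C(31, 7) = 2629575.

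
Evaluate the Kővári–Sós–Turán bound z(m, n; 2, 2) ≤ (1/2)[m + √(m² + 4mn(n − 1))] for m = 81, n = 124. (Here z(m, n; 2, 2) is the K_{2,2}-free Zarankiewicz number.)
z(81, 124; 2, 2) ≤ (1/2)[81 + √(81² + 4·81·124·123)] = (1/2)[81 + √4948209] = 1152.7285

Kővári–Sós–Turán: let r_1, ..., r_81 be the row sums and z = Σ r_i the total number of 1s. Each pair of columns can share at most one row with both entries 1 (else a 2×2 all-ones block appears), so Σ_i C(r_i, 2) ≤ C(124, 2) = 7626. By convexity Σ_i C(r_i, 2) ≥ 81·C(z/81, 2) = z(z − 81)/(2·81), giving z² − 81z − 81·124·123 ≤ 0 and hence z ≤ (1/2)[81 + √(6561 + 4·1235412)] = (1/2)[81 + √4948209] ≈ (1/2)(81 + 2224.457) = 1152.7285.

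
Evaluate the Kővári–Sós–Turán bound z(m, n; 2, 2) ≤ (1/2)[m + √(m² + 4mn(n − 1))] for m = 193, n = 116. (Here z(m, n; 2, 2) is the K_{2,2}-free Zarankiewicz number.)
z(193, 116; 2, 2) ≤ (1/2)[193 + √(193² + 4·193·116·115)] = (1/2)[193 + √10335729] = 1703.9614

Kővári–Sós–Turán: let r_1, ..., r_193 be the row sums and z = Σ r_i the total number of 1s. Each pair of columns can share at most one row with both entries 1 (else a 2×2 all-ones block appears), so Σ_i C(r_i, 2) ≤ C(116, 2) = 6670. By convexity Σ_i C(r_i, 2) ≥ 193·C(z/193, 2) = z(z − 193)/(2·193), giving z² − 193z − 193·116·115 ≤ 0 and hence z ≤ (1/2)[193 + √(37249 + 4·2574620)] = (1/2)[193 + √10335729] ≈ (1/2)(193 + 3214.9229) = 1703.9614.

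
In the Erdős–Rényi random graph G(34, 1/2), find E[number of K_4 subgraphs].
E[# K_4] = C(34, 4) · (1/2)^C(4, 2) = 46376 / 2^6 = 5797/8 = 724.625

For each 4-subset S of vertices (there are C(34, 4) = 46376 such S), let X_S = 1 if S induces a K_4 (all C(4, 2) = 6 edges present). Then P(X_S = 1) = (1/2)^6 = 1/64. By linearity of expectation, E[# K_4] = C(34, 4) · (1/2)^6 = 46376 / 64 = 5797/8 = 724.625.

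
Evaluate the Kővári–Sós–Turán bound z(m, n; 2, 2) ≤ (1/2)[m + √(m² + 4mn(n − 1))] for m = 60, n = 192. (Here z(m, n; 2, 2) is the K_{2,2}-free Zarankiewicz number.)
z(60, 192; 2, 2) ≤ (1/2)[60 + √(60² + 4·60·192·191)] = (1/2)[60 + √8804880] = 1513.6509

Kővári–Sós–Turán: let r_1, ..., r_60 be the row sums and z = Σ r_i the total number of 1s. Each pair of columns can share at most one row with both entries 1 (else a 2×2 all-ones block appears), so Σ_i C(r_i, 2) ≤ C(192, 2) = 18336. By convexity Σ_i C(r_i, 2) ≥ 60·C(z/60, 2) = z(z − 60)/(2·60), giving z² − 60z − 60·192·191 ≤ 0 and hence z ≤ (1/2)[60 + √(3600 + 4·2200320)] = (1/2)[60 + √8804880] ≈ (1/2)(60 + 2967.3018) = 1513.6509.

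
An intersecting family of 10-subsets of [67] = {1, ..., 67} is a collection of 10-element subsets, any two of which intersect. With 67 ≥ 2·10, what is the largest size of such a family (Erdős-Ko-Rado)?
max |F| = C(66, 9) = 37014131440

The Erdős-Ko-Rado theorem states: for n ≥ 2k, an intersecting family of k-subsets of an n-element set has size at most C(n − 1, k − 1), with equality for 'star' families {A ⊆ [n] : |A| = k, i ∈ A} (fix an element i). For n = 67, k = 10: C(66, 9) = 37014131440.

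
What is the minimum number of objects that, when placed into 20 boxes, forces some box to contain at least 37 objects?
n = (37 − 1)·20 + 1 = 721

By the generalised pigeonhole principle, to guarantee some box contains ≥ r objects we need more than (r − 1) · k objects total. Threshold: n = (r − 1) · k + 1. With r = 37 and k = 20: n = 36 · 20 + 1 = 720 + 1 = 721. For n = 720 = 36 · 20, we can put exactly 36 objects in every box, avoiding 37 in any single one — so 721 is tight.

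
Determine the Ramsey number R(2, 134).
R(2, 134) = 134

R(2, k) = k for all k ≥ 2: in a 2-colouring of K_k, either some edge is red (a red K_2) or all edges are blue (a blue K_k). And K_{133} coloured all-blue has no blue K_134, so R(2, 134) > 133. Hence R(2, 134) = 134.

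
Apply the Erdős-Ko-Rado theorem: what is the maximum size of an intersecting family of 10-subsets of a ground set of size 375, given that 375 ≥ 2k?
max |F| = C(374, 9) = 358061238219206324

Erdős-Ko-Rado (1961): when n ≥ 2k, max |F| = C(n−1, k−1). The bound is attained by the star {A : i ∈ A} for any fixed i ∈ [n]. Here C(375−1, 10−1) = C(374, 9) = 358061238219206324.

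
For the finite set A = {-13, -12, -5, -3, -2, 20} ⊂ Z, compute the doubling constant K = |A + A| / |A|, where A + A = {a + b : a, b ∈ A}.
K = |A + A| / |A| = 20/6 = 10/3

Enumerate A + A = {a + b : a, b ∈ A}. With |A| = 6, there are |A|^2 = 36 ordered sum pairs; collecting distinct values, A + A = {-26, -25, -24, -18, -17, -16, -15, -14, -10, -8, -7, -6, -5, -4, 7, 8, 15, 17, 18, 40}, so |A + A| = 20. Thus K = 20/6 = 10/3. For comparison, the minimum possible |A + A| over all 6-element sets is 2·6 − 1 = 11 (so min K = 11/6), attained only by arithmetic progressions.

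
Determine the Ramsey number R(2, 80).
R(2, 80) = 80

R(2, k) = k for all k ≥ 2: in a 2-colouring of K_k, either some edge is red (a red K_2) or all edges are blue (a blue K_k). And K_{79} coloured all-blue has no blue K_80, so R(2, 80) > 79. Hence R(2, 80) = 80.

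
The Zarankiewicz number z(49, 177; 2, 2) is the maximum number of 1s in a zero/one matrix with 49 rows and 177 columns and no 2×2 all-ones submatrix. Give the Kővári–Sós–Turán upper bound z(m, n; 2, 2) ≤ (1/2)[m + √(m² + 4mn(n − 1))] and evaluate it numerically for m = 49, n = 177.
z(49, 177; 2, 2) ≤ (1/2)[49 + √(49² + 4·49·177·176)] = (1/2)[49 + √6108193] = 1260.2379

Kővári–Sós–Turán: let r_1, ..., r_49 be the row sums and z = Σ r_i the total number of 1s. Each pair of columns can share at most one row with both entries 1 (else a 2×2 all-ones block appears), so Σ_i C(r_i, 2) ≤ C(177, 2) = 15576. By convexity Σ_i C(r_i, 2) ≥ 49·C(z/49, 2) = z(z − 49)/(2·49), giving z² − 49z − 49·177·176 ≤ 0 and hence z ≤ (1/2)[49 + √(2401 + 4·1526448)] = (1/2)[49 + √6108193] ≈ (1/2)(49 + 2471.4759) = 1260.2379.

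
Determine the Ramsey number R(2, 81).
R(2, 81) = 81

R(2, k) = k for all k ≥ 2: in a 2-colouring of K_k, either some edge is red (a red K_2) or all edges are blue (a blue K_k). And K_{80} coloured all-blue has no blue K_81, so R(2, 81) > 80. Hence R(2, 81) = 81.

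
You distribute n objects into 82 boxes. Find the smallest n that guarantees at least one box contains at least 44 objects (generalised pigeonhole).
n = (44 − 1)·82 + 1 = 3527

By the generalised pigeonhole principle, to guarantee some box contains ≥ r objects we need more than (r − 1) · k objects total. Threshold: n = (r − 1) · k + 1. With r = 44 and k = 82: n = 43 · 82 + 1 = 3526 + 1 = 3527. For n = 3526 = 43 · 82, we can put exactly 43 objects in every box, avoiding 44 in any single one — so 3527 is tight.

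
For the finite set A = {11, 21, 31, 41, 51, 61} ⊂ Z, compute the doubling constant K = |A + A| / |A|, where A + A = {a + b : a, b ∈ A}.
K = |A + A| / |A| = 11/6

Enumerate A + A = {a + b : a, b ∈ A}. With |A| = 6, there are |A|^2 = 36 ordered sum pairs; collecting distinct values, A + A = {22, 32, 42, 52, 62, 72, 82, 92, 102, 112, 122}, so |A + A| = 11. Thus K = 11/6. Here |A + A| = 2|A| − 1 = 11, the minimum possible — so K = 11/6 is minimal, which holds iff A is an arithmetic progression.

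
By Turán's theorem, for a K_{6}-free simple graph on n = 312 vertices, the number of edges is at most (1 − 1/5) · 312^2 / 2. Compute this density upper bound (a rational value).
Turán density bound = (4/5) · 312^2/2 = 194688/5 ≈ 38937.6

Turán's theorem: ex(n, K_{r+1}) is achieved by the complete r-partite Turán graph T(n, r) with parts as balanced as possible, and is at most (1 − 1/r) · n^2/2. For r = 5, n = 312: the density bound is (4/5) · 97344/2 = 194688/5 ≈ 38937.6. The integer-valued extremum is e(T(312, 5)) = 38937, which is strictly less than the density bound 194688/5 since 5 ∤ 312 (the parts of T(312, 5) cannot all be equal).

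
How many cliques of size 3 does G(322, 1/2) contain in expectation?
E[# K_3] = C(322, 3) · (1/2)^C(3, 2) = 5512640 / 2^3 = 689080

For each 3-subset S of vertices (there are C(322, 3) = 5512640 such S), let X_S = 1 if S induces a K_3 (all C(3, 2) = 3 edges present). Then P(X_S = 1) = (1/2)^3 = 1/8. By linearity of expectation, E[# K_3] = C(322, 3) · (1/2)^3 = 5512640 / 8 = 689080.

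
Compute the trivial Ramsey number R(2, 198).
R(2, 198) = 198

R(2, k) = k for all k ≥ 2: in a 2-colouring of K_k, either some edge is red (a red K_2) or all edges are blue (a blue K_k). And K_{197} coloured all-blue has no blue K_198, so R(2, 198) > 197. Hence R(2, 198) = 198.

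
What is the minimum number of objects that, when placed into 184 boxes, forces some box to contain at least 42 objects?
n = (42 − 1)·184 + 1 = 7545

By the generalised pigeonhole principle, to guarantee some box contains ≥ r objects we need more than (r − 1) · k objects total. Threshold: n = (r − 1) · k + 1. With r = 42 and k = 184: n = 41 · 184 + 1 = 7544 + 1 = 7545. For n = 7544 = 41 · 184, we can put exactly 41 objects in every box, avoiding 42 in any single one — so 7545 is tight.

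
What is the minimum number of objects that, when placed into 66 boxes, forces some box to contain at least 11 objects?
n = (11 − 1)·66 + 1 = 661

By the generalised pigeonhole principle, to guarantee some box contains ≥ r objects we need more than (r − 1) · k objects total. Threshold: n = (r − 1) · k + 1. With r = 11 and k = 66: n = 10 · 66 + 1 = 660 + 1 = 661. For n = 660 = 10 · 66, we can put exactly 10 objects in every box, avoiding 11 in any single one — so 661 is tight.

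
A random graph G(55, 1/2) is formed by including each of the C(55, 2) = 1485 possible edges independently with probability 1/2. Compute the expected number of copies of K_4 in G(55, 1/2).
E[# K_4] = C(55, 4) · (1/2)^C(4, 2) = 341055 / 2^6 = 5328.984375

For each 4-subset S of vertices (there are C(55, 4) = 341055 such S), let X_S = 1 if S induces a K_4 (all C(4, 2) = 6 edges present). Then P(X_S = 1) = (1/2)^6 = 1/64. By linearity of expectation, E[# K_4] = C(55, 4) · (1/2)^6 = 341055 / 64 = 5328.984375.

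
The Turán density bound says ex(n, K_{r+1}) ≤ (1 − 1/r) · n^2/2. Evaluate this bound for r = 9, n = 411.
Turán density bound = (8/9) · 411^2/2 = 75076

Turán's theorem: ex(n, K_{r+1}) is achieved by the complete r-partite Turán graph T(n, r) with parts as balanced as possible, and is at most (1 − 1/r) · n^2/2. For r = 9, n = 411: the density bound is (8/9) · 168921/2 = 75076. The integer-valued extremum is e(T(411, 9)) = 75075, which is strictly less than the density bound 75076 since 9 ∤ 411 (the parts of T(411, 9) cannot all be equal).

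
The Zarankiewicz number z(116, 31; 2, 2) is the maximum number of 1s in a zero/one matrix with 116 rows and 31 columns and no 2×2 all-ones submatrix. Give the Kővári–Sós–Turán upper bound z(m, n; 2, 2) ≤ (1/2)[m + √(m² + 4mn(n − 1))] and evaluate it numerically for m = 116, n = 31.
z(116, 31; 2, 2) ≤ (1/2)[116 + √(116² + 4·116·31·30)] = (1/2)[116 + √444976] = 391.5326

Kővári–Sós–Turán: let r_1, ..., r_116 be the row sums and z = Σ r_i the total number of 1s. Each pair of columns can share at most one row with both entries 1 (else a 2×2 all-ones block appears), so Σ_i C(r_i, 2) ≤ C(31, 2) = 465. By convexity Σ_i C(r_i, 2) ≥ 116·C(z/116, 2) = z(z − 116)/(2·116), giving z² − 116z − 116·31·30 ≤ 0 and hence z ≤ (1/2)[116 + √(13456 + 4·107880)] = (1/2)[116 + √444976] ≈ (1/2)(116 + 667.0652) = 391.5326.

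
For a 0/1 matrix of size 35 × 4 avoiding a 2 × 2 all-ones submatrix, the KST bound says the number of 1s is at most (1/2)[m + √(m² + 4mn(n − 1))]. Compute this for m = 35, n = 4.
z(35, 4; 2, 2) ≤ (1/2)[35 + √(35² + 4·35·4·3)] = (1/2)[35 + √2905] = 44.449

Kővári–Sós–Turán: let r_1, ..., r_35 be the row sums and z = Σ r_i the total number of 1s. Each pair of columns can share at most one row with both entries 1 (else a 2×2 all-ones block appears), so Σ_i C(r_i, 2) ≤ C(4, 2) = 6. By convexity Σ_i C(r_i, 2) ≥ 35·C(z/35, 2) = z(z − 35)/(2·35), giving z² − 35z − 35·4·3 ≤ 0 and hence z ≤ (1/2)[35 + √(1225 + 4·420)] = (1/2)[35 + √2905] ≈ (1/2)(35 + 53.8981) = 44.449.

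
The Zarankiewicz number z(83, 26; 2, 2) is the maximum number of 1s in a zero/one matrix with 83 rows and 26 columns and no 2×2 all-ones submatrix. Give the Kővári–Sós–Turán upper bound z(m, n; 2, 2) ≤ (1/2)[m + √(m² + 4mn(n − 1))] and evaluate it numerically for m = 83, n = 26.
z(83, 26; 2, 2) ≤ (1/2)[83 + √(83² + 4·83·26·25)] = (1/2)[83 + √222689] = 277.4497

Kővári–Sós–Turán: let r_1, ..., r_83 be the row sums and z = Σ r_i the total number of 1s. Each pair of columns can share at most one row with both entries 1 (else a 2×2 all-ones block appears), so Σ_i C(r_i, 2) ≤ C(26, 2) = 325. By convexity Σ_i C(r_i, 2) ≥ 83·C(z/83, 2) = z(z − 83)/(2·83), giving z² − 83z − 83·26·25 ≤ 0 and hence z ≤ (1/2)[83 + √(6889 + 4·53950)] = (1/2)[83 + √222689] ≈ (1/2)(83 + 471.8994) = 277.4497.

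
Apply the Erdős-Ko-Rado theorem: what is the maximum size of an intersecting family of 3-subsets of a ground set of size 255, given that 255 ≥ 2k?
max |F| = C(254, 2) = 32131

The Erdős-Ko-Rado theorem states: for n ≥ 2k, an intersecting family of k-subsets of an n-element set has size at most C(n − 1, k − 1), with equality for 'star' families {A ⊆ [n] : |A| = k, i ∈ A} (fix an element i). For n = 255, k = 3: C(254, 2) = 32131.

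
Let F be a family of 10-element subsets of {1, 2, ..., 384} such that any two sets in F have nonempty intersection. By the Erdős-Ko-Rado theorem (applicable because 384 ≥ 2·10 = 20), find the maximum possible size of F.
max |F| = C(383, 9) = 444528028030383375

Erdős-Ko-Rado (1961): when n ≥ 2k, max |F| = C(n−1, k−1). The bound is attained by the star {A : i ∈ A} for any fixed i ∈ [n]. Here C(384−1, 10−1) = C(383, 9) = 444528028030383375.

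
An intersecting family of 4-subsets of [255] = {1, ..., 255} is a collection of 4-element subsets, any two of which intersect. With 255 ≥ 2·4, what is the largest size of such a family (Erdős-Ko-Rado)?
max |F| = C(254, 3) = 2699004

Erdős-Ko-Rado (1961): when n ≥ 2k, max |F| = C(n−1, k−1). The bound is attained by the star {A : i ∈ A} for any fixed i ∈ [n]. Here C(255−1, 4−1) = C(254, 3) = 2699004.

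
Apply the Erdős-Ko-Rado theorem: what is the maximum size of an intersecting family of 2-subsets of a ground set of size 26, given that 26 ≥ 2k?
max |F| = C(25, 1) = 25

The Erdős-Ko-Rado theorem states: for n ≥ 2k, an intersecting family of k-subsets of an n-element set has size at most C(n − 1, k − 1), with equality for 'star' families {A ⊆ [n] : |A| = k, i ∈ A} (fix an element i). For n = 26, k = 2: C(25, 1) = 25.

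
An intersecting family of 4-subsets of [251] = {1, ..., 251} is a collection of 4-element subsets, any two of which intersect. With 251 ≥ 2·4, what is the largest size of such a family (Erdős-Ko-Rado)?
max |F| = C(250, 3) = 2573000

The Erdős-Ko-Rado theorem states: for n ≥ 2k, an intersecting family of k-subsets of an n-element set has size at most C(n − 1, k − 1), with equality for 'star' families {A ⊆ [n] : |A| = k, i ∈ A} (fix an element i). For n = 251, k = 4: C(250, 3) = 2573000.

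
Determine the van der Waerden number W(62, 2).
W(62, 2) = 62 + 1 = 63

A 2-term AP is any pair of integers, so a monochromatic 2-AP exists iff some colour is used at least twice. With 62 colours, the colouring i ↦ i on {1, ..., 62} uses each colour once, avoiding any monochromatic pair, so W(62, 2) > 62. For {1, ..., 63}, pigeonhole forces two integers of the same colour, which form a monochromatic 2-AP. Hence W(62, 2) = 63.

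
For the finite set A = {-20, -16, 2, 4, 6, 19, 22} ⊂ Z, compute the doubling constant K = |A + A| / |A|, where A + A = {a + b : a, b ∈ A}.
K = |A + A| / |A| = 25/7

Enumerate A + A = {a + b : a, b ∈ A}. With |A| = 7, there are |A|^2 = 49 ordered sum pairs; collecting distinct values, A + A = {-40, -36, -32, -18, -16, -14, -12, -10, -1, 2, 3, 4, 6, 8, 10, 12, 21, 23, 24, 25, 26, 28, 38, 41, 44}, so |A + A| = 25. Thus K = 25/7. For comparison, the minimum possible |A + A| over all 7-element sets is 2·7 − 1 = 13 (so min K = 13/7), attained only by arithmetic progressions.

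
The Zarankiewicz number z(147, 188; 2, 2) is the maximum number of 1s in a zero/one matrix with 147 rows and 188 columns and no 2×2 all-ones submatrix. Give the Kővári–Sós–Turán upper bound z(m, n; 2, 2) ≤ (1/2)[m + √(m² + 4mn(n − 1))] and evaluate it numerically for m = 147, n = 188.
z(147, 188; 2, 2) ≤ (1/2)[147 + √(147² + 4·147·188·187)] = (1/2)[147 + √20693337] = 2347.9965

Kővári–Sós–Turán: let r_1, ..., r_147 be the row sums and z = Σ r_i the total number of 1s. Each pair of columns can share at most one row with both entries 1 (else a 2×2 all-ones block appears), so Σ_i C(r_i, 2) ≤ C(188, 2) = 17578. By convexity Σ_i C(r_i, 2) ≥ 147·C(z/147, 2) = z(z − 147)/(2·147), giving z² − 147z − 147·188·187 ≤ 0 and hence z ≤ (1/2)[147 + √(21609 + 4·5167932)] = (1/2)[147 + √20693337] ≈ (1/2)(147 + 4548.993) = 2347.9965.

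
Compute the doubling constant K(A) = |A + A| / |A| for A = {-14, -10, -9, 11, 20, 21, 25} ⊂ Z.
K = |A + A| / |A| = 26/7

Enumerate A + A = {a + b : a, b ∈ A}. With |A| = 7, there are |A|^2 = 49 ordered sum pairs; collecting distinct values, A + A = {-28, -24, -23, -20, -19, -18, -3, 1, 2, 6, 7, 10, 11, 12, 15, 16, 22, 31, 32, 36, 40, 41, 42, 45, 46, 50}, so |A + A| = 26. Thus K = 26/7. For comparison, the minimum possible |A + A| over all 7-element sets is 2·7 − 1 = 13 (so min K = 13/7), attained only by arithmetic progressions.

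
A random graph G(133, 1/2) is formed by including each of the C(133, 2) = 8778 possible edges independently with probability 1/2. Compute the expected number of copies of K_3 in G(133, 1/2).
E[# K_3] = C(133, 3) · (1/2)^C(3, 2) = 383306 / 2^3 = 191653/4 = 47913.25

For each 3-subset S of vertices (there are C(133, 3) = 383306 such S), let X_S = 1 if S induces a K_3 (all C(3, 2) = 3 edges present). Then P(X_S = 1) = (1/2)^3 = 1/8. By linearity of expectation, E[# K_3] = C(133, 3) · (1/2)^3 = 383306 / 8 = 191653/4 = 47913.25.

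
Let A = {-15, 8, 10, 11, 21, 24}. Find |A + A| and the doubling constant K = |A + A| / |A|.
K = |A + A| / |A| = 20/6 = 10/3

Enumerate A + A = {a + b : a, b ∈ A}. With |A| = 6, there are |A|^2 = 36 ordered sum pairs; collecting distinct values, A + A = {-30, -7, -5, -4, 6, 9, 16, 18, 19, 20, 21, 22, 29, 31, 32, 34, 35, 42, 45, 48}, so |A + A| = 20. Thus K = 20/6 = 10/3. For comparison, the minimum possible |A + A| over all 6-element sets is 2·6 − 1 = 11 (so min K = 11/6), attained only by arithmetic progressions.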